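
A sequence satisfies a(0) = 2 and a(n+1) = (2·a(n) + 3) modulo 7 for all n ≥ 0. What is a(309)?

2

Listing terms: a(0) = 2,  a(1) = 0,  a(2) = 3,  a(3) = 2.
Since a(3) = a(0) = 2, the sequence is periodic with period 3.
So a(309) = a(0 + ((309-0) mod 3)) = a(0) = 2.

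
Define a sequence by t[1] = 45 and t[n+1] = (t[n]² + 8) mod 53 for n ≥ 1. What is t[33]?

50

t[1] = 45, t[2] = 19, t[3] = 51, t[4] = 12, t[5] = 46, t[6] = 4, t[7] = 24, t[8] = 1, t[9] = 9, t[10] = 36, t[11] = 32, t[12] = 25, t[13] = 50, t[14] = 17, t[15] = 32.
Since t[15] = t[11] = 32, the sequence is eventually periodic: after a pre-period of length 10 it cycles with period 4.
For n ≥ 11, t[n] depends only on (n - 11) mod 4. (33 - 11) mod 4 = 2, so t[33] = t[13] = 50.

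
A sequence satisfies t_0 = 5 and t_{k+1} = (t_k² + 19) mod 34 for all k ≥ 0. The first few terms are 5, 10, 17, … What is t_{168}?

11

Computing terms: t_0 = 5; t_1 = 10; t_2 = 17; t_3 = 2; t_4 = 23; t_5 = 4; t_6 = 1; t_7 = 20; t_8 = 11; t_9 = 4.
Since t_9 = t_5 = 4, the sequence is eventually periodic: after a pre-period of length 5 it cycles with period 4.
For k ≥ 5, t_k depends only on (k - 5) mod 4. (168 - 5) mod 4 = 3, so t_{168} = t_8 = 11.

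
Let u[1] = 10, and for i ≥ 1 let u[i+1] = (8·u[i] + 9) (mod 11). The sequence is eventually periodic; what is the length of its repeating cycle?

We have u[1] = 10,  u[2] = 1,  u[3] = 6,  u[4] = 2,  u[5] = 3,  u[6] = 0,  u[7] = 9,  u[8] = 4,  u[9] = 8,  u[10] = 7,  u[11] = 10.
The sequence repeats with period 10.

10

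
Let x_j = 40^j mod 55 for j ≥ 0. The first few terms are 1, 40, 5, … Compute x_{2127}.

50

Listing terms: x_0 = 1; x_1 = 40; x_2 = 5; x_3 = 35; x_4 = 25; x_5 = 10; x_6 = 15; x_7 = 50; x_8 = 20; x_9 = 30; x_{10} = 45; x_{11} = 40.
Since x_{11} = x_1 = 40, the sequence is eventually periodic: after a pre-period of length 1 it cycles with period 10.
For j ≥ 1, x_j depends only on (j - 1) mod 10. (2127 - 1) mod 10 = 6, so x_{2127} = x_7 = 50.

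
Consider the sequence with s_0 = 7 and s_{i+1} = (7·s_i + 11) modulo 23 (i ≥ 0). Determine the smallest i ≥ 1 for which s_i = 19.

Listing terms: s_0 = 7, s_1 = 14, s_2 = 17, s_3 = 15, s_4 = 1, s_5 = 18, s_6 = 22, s_7 = 4, s_8 = 16, s_9 = 8, s_{10} = 21, s_{11} = 20, s_{12} = 13, s_{13} = 10, s_{14} = 12, s_{15} = 3, s_{16} = 9, s_{17} = 5, s_{18} = 0, s_{19} = 11, s_{20} = 19, s_{21} = 6, s_{22} = 7.
The sequence repeats with period 22.
The value 19 first appears (with i ≥ 1) at s_{20}.

20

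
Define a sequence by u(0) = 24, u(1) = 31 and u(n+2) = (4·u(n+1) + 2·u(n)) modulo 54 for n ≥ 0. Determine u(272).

10

Computing terms: u(0) = 24, u(1) = 31, u(2) = 10, u(3) = 48, u(4) = 50, u(5) = 26, u(6) = 42, u(7) = 4, u(8) = 46, u(9) = 30, u(10) = 50, u(11) = 44, u(12) = 6, u(13) = 4, u(14) = 28, u(15) = 12, u(16) = 50, u(17) = 8, u(18) = 24, u(19) = 4, u(20) = 10, u(21) = 48.
Since (u(20), u(21)) = (u(2), u(3)) = (10, 48) (two consecutive terms determine the rest), the sequence is eventually periodic: after a pre-period of length 2 it cycles with period 18.
For n ≥ 2, u(n) depends only on (n - 2) mod 18. (272 - 2) mod 18 = 0, so u(272) = u(2) = 10.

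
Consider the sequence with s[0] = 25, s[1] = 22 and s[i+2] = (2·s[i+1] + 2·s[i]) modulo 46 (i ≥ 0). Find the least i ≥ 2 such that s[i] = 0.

13

We have s[0] = 25; s[1] = 22; s[2] = 2; s[3] = 2; s[4] = 8; s[5] = 20; s[6] = 10; s[7] = 14; s[8] = 2; s[9] = 32; s[10] = 22; s[11] = 16; s[12] = 30; s[13] = 0; s[14] = 14; s[15] = 28; s[16] = 38; s[17] = 40; s[18] = 18; s[19] = 24; s[20] = 38; s[21] = 32; s[22] = 2; s[23] = 22; s[24] = 2.
Since (s[23], s[24]) = (s[1], s[2]) = (22, 2) (two consecutive terms determine the rest), the sequence is eventually periodic: after a pre-period of length 1 it cycles with period 22.
The value 0 first appears (with i ≥ 2) at s[13].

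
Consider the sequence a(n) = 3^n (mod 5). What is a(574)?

4

Computing terms: a(1) = 3; a(2) = 4; a(3) = 2; a(4) = 1; a(5) = 3.
The sequence repeats with period 4.
(574 - 1) mod 4 = 1, so a(574) = a(2) = 4.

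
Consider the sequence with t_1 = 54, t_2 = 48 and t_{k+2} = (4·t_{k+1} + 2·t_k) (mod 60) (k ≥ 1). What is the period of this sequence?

We have t_1 = 54, t_2 = 48, t_3 = 0, t_4 = 36, t_5 = 24, t_6 = 48, t_7 = 0.
Since (t_6, t_7) = (t_2, t_3) = (48, 0) (two consecutive terms determine the rest), the sequence is eventually periodic: after a pre-period of length 1 it cycles with period 4.

4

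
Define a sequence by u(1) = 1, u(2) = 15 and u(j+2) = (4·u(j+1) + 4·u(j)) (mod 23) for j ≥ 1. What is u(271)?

13

We have u(1) = 1; u(2) = 15; u(3) = 18; u(4) = 17; u(5) = 2; u(6) = 7; u(7) = 13; u(8) = 11; u(9) = 4; u(10) = 14; u(11) = 3; u(12) = 22; u(13) = 8; u(14) = 5; u(15) = 6; u(16) = 21; u(17) = 16; u(18) = 10; u(19) = 12; u(20) = 19; u(21) = 9; u(22) = 20; u(23) = 1; u(24) = 15.
The sequence repeats with period 22.
(271 - 1) mod 22 = 6, so u(271) = u(7) = 13.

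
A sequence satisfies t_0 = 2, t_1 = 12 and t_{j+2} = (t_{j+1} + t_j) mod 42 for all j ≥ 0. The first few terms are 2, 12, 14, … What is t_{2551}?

4

Computing terms: t_0 = 2; t_1 = 12; t_2 = 14; t_3 = 26; t_4 = 40; t_5 = 24; t_6 = 22; t_7 = 4; t_8 = 26; t_9 = 30; t_{10} = 14; t_{11} = 2; t_{12} = 16; t_{13} = 18; t_{14} = 34; t_{15} = 10; t_{16} = 2; t_{17} = 12.
The sequence repeats with period 16.
(2551 - 0) mod 16 = 7, so t_{2551} = t_7 = 4.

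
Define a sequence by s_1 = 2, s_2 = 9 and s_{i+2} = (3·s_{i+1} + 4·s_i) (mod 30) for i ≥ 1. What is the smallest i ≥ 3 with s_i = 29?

9

Listing terms: s_1 = 2; s_2 = 9; s_3 = 5; s_4 = 21; s_5 = 23; s_6 = 3; s_7 = 11; s_8 = 15; s_9 = 29; s_{10} = 27; s_{11} = 17; s_{12} = 9; s_{13} = 5.
Since (s_{12}, s_{13}) = (s_2, s_3) = (9, 5) (two consecutive terms determine the rest), the sequence is eventually periodic: after a pre-period of length 1 it cycles with period 10.
The value 29 first appears (with i ≥ 3) at s_9.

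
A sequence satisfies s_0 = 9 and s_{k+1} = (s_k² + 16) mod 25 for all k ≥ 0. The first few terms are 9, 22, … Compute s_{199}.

Listing terms: s_0 = 9, s_1 = 22, s_2 = 0, s_3 = 16, s_4 = 22.
Since s_4 = s_1 = 22, the sequence is eventually periodic: after a pre-period of length 1 it cycles with period 3.
For k ≥ 1, s_k depends only on (k - 1) mod 3. (199 - 1) mod 3 = 0, so s_{199} = s_1 = 22.

22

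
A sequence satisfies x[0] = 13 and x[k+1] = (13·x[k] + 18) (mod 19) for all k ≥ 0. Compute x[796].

9

x[0] = 13, x[1] = 16, x[2] = 17, x[3] = 11, x[4] = 9, x[5] = 2, x[6] = 6, x[7] = 1, x[8] = 12, x[9] = 3, x[10] = 0, x[11] = 18, x[12] = 5, x[13] = 7, x[14] = 14, x[15] = 10, x[16] = 15, x[17] = 4, x[18] = 13.
Since x[18] = x[0] = 13, the sequence is periodic with period 18.
So x[796] = x[0 + ((796-0) mod 18)] = x[4] = 9.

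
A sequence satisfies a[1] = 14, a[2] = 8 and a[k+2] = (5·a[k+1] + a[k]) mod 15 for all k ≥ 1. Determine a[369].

Computing terms: a[1] = 14,  a[2] = 8,  a[3] = 9,  a[4] = 8,  a[5] = 4,  a[6] = 13,  a[7] = 9,  a[8] = 13,  a[9] = 14,  a[10] = 8.
Since (a[9], a[10]) = (a[1], a[2]) = (14, 8) (two consecutive terms determine the rest), the sequence is periodic with period 8.
(369 - 1) mod 8 = 0, so a[369] = a[1] = 14.

14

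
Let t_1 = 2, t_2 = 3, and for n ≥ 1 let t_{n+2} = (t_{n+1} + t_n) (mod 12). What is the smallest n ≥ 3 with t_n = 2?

19

Computing terms: t_1 = 2,  t_2 = 3,  t_3 = 5,  t_4 = 8,  t_5 = 1,  t_6 = 9,  t_7 = 10,  t_8 = 7,  t_9 = 5,  t_{10} = 0,  t_{11} = 5,  t_{12} = 5,  t_{13} = 10,  t_{14} = 3,  t_{15} = 1,  t_{16} = 4,  t_{17} = 5,  t_{18} = 9,  t_{19} = 2,  t_{20} = 11,  t_{21} = 1,  t_{22} = 0,  t_{23} = 1,  t_{24} = 1,  t_{25} = 2,  t_{26} = 3.
The sequence repeats with period 24.
The value 2 first appears (with n ≥ 3) at t_{19}.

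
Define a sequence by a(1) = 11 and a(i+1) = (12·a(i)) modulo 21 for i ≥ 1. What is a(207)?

Listing terms: a(1) = 11; a(2) = 6; a(3) = 9; a(4) = 3; a(5) = 15; a(6) = 12; a(7) = 18; a(8) = 6.
Since a(8) = a(2) = 6, the sequence is eventually periodic: after a pre-period of length 1 it cycles with period 6.
For i ≥ 2, a(i) depends only on (i - 2) mod 6. (207 - 2) mod 6 = 1, so a(207) = a(3) = 9.

9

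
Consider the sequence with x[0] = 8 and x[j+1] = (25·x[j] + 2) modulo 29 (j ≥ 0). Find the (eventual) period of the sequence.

7

x[0] = 8,  x[1] = 28,  x[2] = 6,  x[3] = 7,  x[4] = 3,  x[5] = 19,  x[6] = 13,  x[7] = 8.
The sequence repeats with period 7.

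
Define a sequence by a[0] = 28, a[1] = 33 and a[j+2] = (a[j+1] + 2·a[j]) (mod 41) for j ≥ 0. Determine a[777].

0

We have a[0] = 28, a[1] = 33, a[2] = 7, a[3] = 32, a[4] = 5, a[5] = 28, a[6] = 38, a[7] = 12, a[8] = 6, a[9] = 30, a[10] = 1, a[11] = 20, a[12] = 22, a[13] = 21, a[14] = 24, a[15] = 25, a[16] = 32, a[17] = 0, a[18] = 23, a[19] = 23, a[20] = 28, a[21] = 33.
Since (a[20], a[21]) = (a[0], a[1]) = (28, 33) (two consecutive terms determine the rest), the sequence is periodic with period 20.
So a[777] = a[0 + ((777-0) mod 20)] = a[17] = 0.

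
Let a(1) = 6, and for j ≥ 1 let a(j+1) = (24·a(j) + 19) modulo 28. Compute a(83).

7

We have a(1) = 6; a(2) = 23; a(3) = 11; a(4) = 3; a(5) = 7; a(6) = 19; a(7) = 27; a(8) = 23.
Since a(8) = a(2) = 23, the sequence is eventually periodic: after a pre-period of length 1 it cycles with period 6.
For j ≥ 2, a(j) depends only on (j - 2) mod 6. (83 - 2) mod 6 = 3, so a(83) = a(5) = 7.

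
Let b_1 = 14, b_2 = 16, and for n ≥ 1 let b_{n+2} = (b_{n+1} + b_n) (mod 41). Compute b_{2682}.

Computing terms: b_1 = 14, b_2 = 16, b_3 = 30, b_4 = 5, b_5 = 35, b_6 = 40, b_7 = 34, b_8 = 33, b_9 = 26, b_{10} = 18, b_{11} = 3, b_{12} = 21, b_{13} = 24, b_{14} = 4, b_{15} = 28, b_{16} = 32, b_{17} = 19, b_{18} = 10, b_{19} = 29, b_{20} = 39, b_{21} = 27, b_{22} = 25, b_{23} = 11, b_{24} = 36, b_{25} = 6, b_{26} = 1, b_{27} = 7, b_{28} = 8, b_{29} = 15, b_{30} = 23, b_{31} = 38, b_{32} = 20, b_{33} = 17, b_{34} = 37, b_{35} = 13, b_{36} = 9, b_{37} = 22, b_{38} = 31, b_{39} = 12, b_{40} = 2, b_{41} = 14, b_{42} = 16.
Since (b_{41}, b_{42}) = (b_1, b_2) = (14, 16) (two consecutive terms determine the rest), the sequence is periodic with period 40.
(2682 - 1) mod 40 = 1, so b_{2682} = b_2 = 16.

16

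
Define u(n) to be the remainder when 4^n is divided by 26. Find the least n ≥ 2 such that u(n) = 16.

Listing terms: u(1) = 4,  u(2) = 16,  u(3) = 12,  u(4) = 22,  u(5) = 10,  u(6) = 14,  u(7) = 4.
The sequence repeats with period 6.
The value 16 first appears (with n ≥ 2) at u(2).

2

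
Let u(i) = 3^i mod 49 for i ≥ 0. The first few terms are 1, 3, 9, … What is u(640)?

Computing terms: u(0) = 1,  u(1) = 3,  u(2) = 9,  u(3) = 27,  u(4) = 32,  u(5) = 47,  u(6) = 43,  u(7) = 31,  u(8) = 44,  u(9) = 34,  u(10) = 4,  u(11) = 12,  u(12) = 36,  u(13) = 10,  u(14) = 30,  u(15) = 41,  u(16) = 25,  u(17) = 26,  u(18) = 29,  u(19) = 38,  u(20) = 16,  u(21) = 48,  u(22) = 46,  u(23) = 40,  u(24) = 22,  u(25) = 17,  u(26) = 2,  u(27) = 6,  u(28) = 18,  u(29) = 5,  u(30) = 15,  u(31) = 45,  u(32) = 37,  u(33) = 13,  u(34) = 39,  u(35) = 19,  u(36) = 8,  u(37) = 24,  u(38) = 23,  u(39) = 20,  u(40) = 11,  u(41) = 33,  u(42) = 1.
Since u(42) = u(0) = 1, the sequence is periodic with period 42.
(640 - 0) mod 42 = 10, so u(640) = u(10) = 4.

4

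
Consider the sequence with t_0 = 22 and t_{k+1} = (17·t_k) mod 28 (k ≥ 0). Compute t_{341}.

26

Computing terms: t_0 = 22, t_1 = 10, t_2 = 2, t_3 = 6, t_4 = 18, t_5 = 26, t_6 = 22.
Since t_6 = t_0 = 22, the sequence is periodic with period 6.
So t_{341} = t_{0 + ((341-0) mod 6)} = t_5 = 26.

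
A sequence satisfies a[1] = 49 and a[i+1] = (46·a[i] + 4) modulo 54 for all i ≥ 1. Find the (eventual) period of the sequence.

27

a[1] = 49; a[2] = 44; a[3] = 30; a[4] = 34; a[5] = 2; a[6] = 42; a[7] = 46; a[8] = 14; a[9] = 0; a[10] = 4; a[11] = 26; a[12] = 12; a[13] = 16; a[14] = 38; a[15] = 24; a[16] = 28; a[17] = 50; a[18] = 36; a[19] = 40; a[20] = 8; a[21] = 48; a[22] = 52; a[23] = 20; a[24] = 6; a[25] = 10; a[26] = 32; a[27] = 18; a[28] = 22; a[29] = 44.
Since a[29] = a[2] = 44, the sequence is eventually periodic: after a pre-period of length 1 it cycles with period 27.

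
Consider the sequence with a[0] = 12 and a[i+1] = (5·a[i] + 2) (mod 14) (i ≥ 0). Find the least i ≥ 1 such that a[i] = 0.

a[0] = 12, a[1] = 6, a[2] = 4, a[3] = 8, a[4] = 0, a[5] = 2, a[6] = 12.
Since a[6] = a[0] = 12, the sequence is periodic with period 6.
The value 0 first appears (with i ≥ 1) at a[4].

4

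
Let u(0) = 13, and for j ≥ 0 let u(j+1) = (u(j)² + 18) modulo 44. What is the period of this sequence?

Computing terms: u(0) = 13, u(1) = 11, u(2) = 7, u(3) = 23, u(4) = 19, u(5) = 27, u(6) = 43, u(7) = 19.
Since u(7) = u(4) = 19, the sequence is eventually periodic: after a pre-period of length 4 it cycles with period 3.

3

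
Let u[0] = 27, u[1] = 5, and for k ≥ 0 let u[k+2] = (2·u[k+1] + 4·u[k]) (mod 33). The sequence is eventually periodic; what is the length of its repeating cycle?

40

Computing terms: u[0] = 27, u[1] = 5, u[2] = 19, u[3] = 25, u[4] = 27, u[5] = 22, u[6] = 20, u[7] = 29, u[8] = 6, u[9] = 29, u[10] = 16, u[11] = 16, u[12] = 30, u[13] = 25, u[14] = 5, u[15] = 11, u[16] = 9, u[17] = 29, u[18] = 28, u[19] = 7, u[20] = 27, u[21] = 16, u[22] = 8, u[23] = 14, u[24] = 27, u[25] = 11, u[26] = 31, u[27] = 7, u[28] = 6, u[29] = 7, u[30] = 5, u[31] = 5, u[32] = 30, u[33] = 14, u[34] = 16, u[35] = 22, u[36] = 9, u[37] = 7, u[38] = 17, u[39] = 29, u[40] = 27, u[41] = 5.
The sequence repeats with period 40.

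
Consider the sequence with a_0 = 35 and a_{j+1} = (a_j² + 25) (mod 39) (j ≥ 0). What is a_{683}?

29

a_0 = 35; a_1 = 2; a_2 = 29; a_3 = 8; a_4 = 11; a_5 = 29.
Since a_5 = a_2 = 29, the sequence is eventually periodic: after a pre-period of length 2 it cycles with period 3.
For j ≥ 2, a_j depends only on (j - 2) mod 3. (683 - 2) mod 3 = 0, so a_{683} = a_2 = 29.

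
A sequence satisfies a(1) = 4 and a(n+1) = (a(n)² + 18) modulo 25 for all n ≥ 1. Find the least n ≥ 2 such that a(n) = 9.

2

Listing terms: a(1) = 4,  a(2) = 9,  a(3) = 24,  a(4) = 19,  a(5) = 4.
Since a(5) = a(1) = 4, the sequence is periodic with period 4.
The value 9 first appears (with n ≥ 2) at a(2).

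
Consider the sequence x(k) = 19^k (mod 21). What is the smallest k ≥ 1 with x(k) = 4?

Listing terms: x(0) = 1,  x(1) = 19,  x(2) = 4,  x(3) = 13,  x(4) = 16,  x(5) = 10,  x(6) = 1.
Since x(6) = x(0) = 1, the sequence is periodic with period 6.
The value 4 first appears (with k ≥ 1) at x(2).

2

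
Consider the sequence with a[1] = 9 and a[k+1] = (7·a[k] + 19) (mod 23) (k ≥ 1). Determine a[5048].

Listing terms: a[1] = 9, a[2] = 13, a[3] = 18, a[4] = 7, a[5] = 22, a[6] = 12, a[7] = 11, a[8] = 4, a[9] = 1, a[10] = 3, a[11] = 17, a[12] = 0, a[13] = 19, a[14] = 14, a[15] = 2, a[16] = 10, a[17] = 20, a[18] = 21, a[19] = 5, a[20] = 8, a[21] = 6, a[22] = 15, a[23] = 9.
The sequence repeats with period 22.
So a[5048] = a[1 + ((5048-1) mod 22)] = a[10] = 3.

3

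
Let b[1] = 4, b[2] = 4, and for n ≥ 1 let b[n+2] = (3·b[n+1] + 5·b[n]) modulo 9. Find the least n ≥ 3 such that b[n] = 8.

Listing terms: b[1] = 4; b[2] = 4; b[3] = 5; b[4] = 8; b[5] = 4; b[6] = 7; b[7] = 5; b[8] = 5; b[9] = 4; b[10] = 1; b[11] = 5; b[12] = 2; b[13] = 4; b[14] = 4.
The sequence repeats with period 12.
The value 8 first appears (with n ≥ 3) at b[4].

4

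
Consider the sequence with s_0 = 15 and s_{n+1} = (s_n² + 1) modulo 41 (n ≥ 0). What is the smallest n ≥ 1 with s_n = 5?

We have s_0 = 15; s_1 = 21; s_2 = 32; s_3 = 0; s_4 = 1; s_5 = 2; s_6 = 5; s_7 = 26; s_8 = 21.
Since s_8 = s_1 = 21, the sequence is eventually periodic: after a pre-period of length 1 it cycles with period 7.
The value 5 first appears (with n ≥ 1) at s_6.

6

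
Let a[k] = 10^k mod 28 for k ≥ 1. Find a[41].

a[1] = 10, a[2] = 16, a[3] = 20, a[4] = 4, a[5] = 12, a[6] = 8, a[7] = 24, a[8] = 16.
Since a[8] = a[2] = 16, the sequence is eventually periodic: after a pre-period of length 1 it cycles with period 6.
For k ≥ 2, a[k] depends only on (k - 2) mod 6. (41 - 2) mod 6 = 3, so a[41] = a[5] = 12.

12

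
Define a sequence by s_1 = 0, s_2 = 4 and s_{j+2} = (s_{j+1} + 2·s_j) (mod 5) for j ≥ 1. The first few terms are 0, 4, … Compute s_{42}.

4

Listing terms: s_1 = 0,  s_2 = 4,  s_3 = 4,  s_4 = 2,  s_5 = 0,  s_6 = 4.
The sequence repeats with period 4.
(42 - 1) mod 4 = 1, so s_{42} = s_2 = 4.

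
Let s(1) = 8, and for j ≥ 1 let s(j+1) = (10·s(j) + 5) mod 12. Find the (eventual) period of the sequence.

Listing terms: s(1) = 8; s(2) = 1; s(3) = 3; s(4) = 11; s(5) = 7; s(6) = 3.
Since s(6) = s(3) = 3, the sequence is eventually periodic: after a pre-period of length 2 it cycles with period 3.

3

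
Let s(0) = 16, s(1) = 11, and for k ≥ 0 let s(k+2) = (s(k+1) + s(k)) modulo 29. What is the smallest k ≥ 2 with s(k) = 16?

5

Computing terms: s(0) = 16, s(1) = 11, s(2) = 27, s(3) = 9, s(4) = 7, s(5) = 16, s(6) = 23, s(7) = 10, s(8) = 4, s(9) = 14, s(10) = 18, s(11) = 3, s(12) = 21, s(13) = 24, s(14) = 16, s(15) = 11.
The sequence repeats with period 14.
The value 16 first appears (with k ≥ 2) at s(5).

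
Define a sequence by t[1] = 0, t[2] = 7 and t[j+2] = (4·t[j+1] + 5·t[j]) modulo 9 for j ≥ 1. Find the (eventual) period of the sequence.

We have t[1] = 0,  t[2] = 7,  t[3] = 1,  t[4] = 3,  t[5] = 8,  t[6] = 2,  t[7] = 3,  t[8] = 4,  t[9] = 4,  t[10] = 0,  t[11] = 2,  t[12] = 8,  t[13] = 6,  t[14] = 1,  t[15] = 7,  t[16] = 6,  t[17] = 5,  t[18] = 5,  t[19] = 0,  t[20] = 7.
Since (t[19], t[20]) = (t[1], t[2]) = (0, 7) (two consecutive terms determine the rest), the sequence is periodic with period 18.

18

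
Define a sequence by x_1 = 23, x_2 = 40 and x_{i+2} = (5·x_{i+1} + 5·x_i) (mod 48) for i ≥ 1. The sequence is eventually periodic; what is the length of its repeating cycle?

x_1 = 23,  x_2 = 40,  x_3 = 27,  x_4 = 47,  x_5 = 34,  x_6 = 21,  x_7 = 35,  x_8 = 40,  x_9 = 39,  x_{10} = 11,  x_{11} = 10,  x_{12} = 9,  x_{13} = 47,  x_{14} = 40,  x_{15} = 3,  x_{16} = 23,  x_{17} = 34,  x_{18} = 45,  x_{19} = 11,  x_{20} = 40,  x_{21} = 15,  x_{22} = 35,  x_{23} = 10,  x_{24} = 33,  x_{25} = 23,  x_{26} = 40.
The sequence repeats with period 24.

24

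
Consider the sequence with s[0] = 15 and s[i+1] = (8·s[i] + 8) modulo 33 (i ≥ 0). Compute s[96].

Computing terms: s[0] = 15,  s[1] = 29,  s[2] = 9,  s[3] = 14,  s[4] = 21,  s[5] = 11,  s[6] = 30,  s[7] = 17,  s[8] = 12,  s[9] = 5,  s[10] = 15.
Since s[10] = s[0] = 15, the sequence is periodic with period 10.
So s[96] = s[0 + ((96-0) mod 10)] = s[6] = 30.

30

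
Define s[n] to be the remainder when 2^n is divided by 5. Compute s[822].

Listing terms: s[1] = 2; s[2] = 4; s[3] = 3; s[4] = 1; s[5] = 2.
Since s[5] = s[1] = 2, the sequence is periodic with period 4.
(822 - 1) mod 4 = 1, so s[822] = s[2] = 4.

4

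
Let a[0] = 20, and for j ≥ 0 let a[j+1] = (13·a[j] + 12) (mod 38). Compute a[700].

36

a[0] = 20, a[1] = 6, a[2] = 14, a[3] = 4, a[4] = 26, a[5] = 8, a[6] = 2, a[7] = 0, a[8] = 12, a[9] = 16, a[10] = 30, a[11] = 22, a[12] = 32, a[13] = 10, a[14] = 28, a[15] = 34, a[16] = 36, a[17] = 24, a[18] = 20.
Since a[18] = a[0] = 20, the sequence is periodic with period 18.
So a[700] = a[0 + ((700-0) mod 18)] = a[16] = 36.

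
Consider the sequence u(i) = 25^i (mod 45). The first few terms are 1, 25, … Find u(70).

u(0) = 1,  u(1) = 25,  u(2) = 40,  u(3) = 10,  u(4) = 25.
Since u(4) = u(1) = 25, the sequence is eventually periodic: after a pre-period of length 1 it cycles with period 3.
For i ≥ 1, u(i) depends only on (i - 1) mod 3. (70 - 1) mod 3 = 0, so u(70) = u(1) = 25.

25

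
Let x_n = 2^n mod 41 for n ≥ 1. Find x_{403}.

8

x_1 = 2,  x_2 = 4,  x_3 = 8,  x_4 = 16,  x_5 = 32,  x_6 = 23,  x_7 = 5,  x_8 = 10,  x_9 = 20,  x_{10} = 40,  x_{11} = 39,  x_{12} = 37,  x_{13} = 33,  x_{14} = 25,  x_{15} = 9,  x_{16} = 18,  x_{17} = 36,  x_{18} = 31,  x_{19} = 21,  x_{20} = 1,  x_{21} = 2.
Since x_{21} = x_1 = 2, the sequence is periodic with period 20.
(403 - 1) mod 20 = 2, so x_{403} = x_3 = 8.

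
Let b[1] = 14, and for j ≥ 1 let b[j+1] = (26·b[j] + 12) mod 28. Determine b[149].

Listing terms: b[1] = 14, b[2] = 12, b[3] = 16, b[4] = 8, b[5] = 24, b[6] = 20, b[7] = 0, b[8] = 12.
Since b[8] = b[2] = 12, the sequence is eventually periodic: after a pre-period of length 1 it cycles with period 6.
For j ≥ 2, b[j] depends only on (j - 2) mod 6. (149 - 2) mod 6 = 3, so b[149] = b[5] = 24.

24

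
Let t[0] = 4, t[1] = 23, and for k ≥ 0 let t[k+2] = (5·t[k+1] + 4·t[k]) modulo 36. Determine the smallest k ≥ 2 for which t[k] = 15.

7

Computing terms: t[0] = 4, t[1] = 23, t[2] = 23, t[3] = 27, t[4] = 11, t[5] = 19, t[6] = 31, t[7] = 15, t[8] = 19, t[9] = 11, t[10] = 23, t[11] = 15, t[12] = 23, t[13] = 31, t[14] = 31, t[15] = 27, t[16] = 7, t[17] = 35, t[18] = 23, t[19] = 3, t[20] = 35, t[21] = 7, t[22] = 31, t[23] = 3, t[24] = 31, t[25] = 23, t[26] = 23.
Since (t[25], t[26]) = (t[1], t[2]) = (23, 23) (two consecutive terms determine the rest), the sequence is eventually periodic: after a pre-period of length 1 it cycles with period 24.
The value 15 first appears (with k ≥ 2) at t[7].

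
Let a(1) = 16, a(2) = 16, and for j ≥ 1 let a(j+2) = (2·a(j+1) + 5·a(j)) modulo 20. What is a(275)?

12

Listing terms: a(1) = 16,  a(2) = 16,  a(3) = 12,  a(4) = 4,  a(5) = 8,  a(6) = 16,  a(7) = 12.
Since (a(6), a(7)) = (a(2), a(3)) = (16, 12) (two consecutive terms determine the rest), the sequence is eventually periodic: after a pre-period of length 1 it cycles with period 4.
For j ≥ 2, a(j) depends only on (j - 2) mod 4. (275 - 2) mod 4 = 1, so a(275) = a(3) = 12.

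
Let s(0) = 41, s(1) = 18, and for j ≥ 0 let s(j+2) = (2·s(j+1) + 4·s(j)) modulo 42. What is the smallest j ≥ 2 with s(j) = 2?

23

Computing terms: s(0) = 41,  s(1) = 18,  s(2) = 32,  s(3) = 10,  s(4) = 22,  s(5) = 0,  s(6) = 4,  s(7) = 8,  s(8) = 32,  s(9) = 12,  s(10) = 26,  s(11) = 16,  s(12) = 10,  s(13) = 0,  s(14) = 40,  s(15) = 38,  s(16) = 26,  s(17) = 36,  s(18) = 8,  s(19) = 34,  s(20) = 16,  s(21) = 0,  s(22) = 22,  s(23) = 2,  s(24) = 8,  s(25) = 24,  s(26) = 38,  s(27) = 4,  s(28) = 34,  s(29) = 0,  s(30) = 10,  s(31) = 20,  s(32) = 38,  s(33) = 30,  s(34) = 2,  s(35) = 40,  s(36) = 4,  s(37) = 0,  s(38) = 16,  s(39) = 32,  s(40) = 2,  s(41) = 6,  s(42) = 20,  s(43) = 22,  s(44) = 40,  s(45) = 0,  s(46) = 34,  s(47) = 26,  s(48) = 20,  s(49) = 18,  s(50) = 32.
Since (s(49), s(50)) = (s(1), s(2)) = (18, 32) (two consecutive terms determine the rest), the sequence is eventually periodic: after a pre-period of length 1 it cycles with period 48.
The value 2 first appears (with j ≥ 2) at s(23).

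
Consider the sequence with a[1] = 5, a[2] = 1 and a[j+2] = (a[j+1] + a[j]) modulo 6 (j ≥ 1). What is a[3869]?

1

a[1] = 5, a[2] = 1, a[3] = 0, a[4] = 1, a[5] = 1, a[6] = 2, a[7] = 3, a[8] = 5, a[9] = 2, a[10] = 1, a[11] = 3, a[12] = 4, a[13] = 1, a[14] = 5, a[15] = 0, a[16] = 5, a[17] = 5, a[18] = 4, a[19] = 3, a[20] = 1, a[21] = 4, a[22] = 5, a[23] = 3, a[24] = 2, a[25] = 5, a[26] = 1.
Since (a[25], a[26]) = (a[1], a[2]) = (5, 1) (two consecutive terms determine the rest), the sequence is periodic with period 24.
So a[3869] = a[1 + ((3869-1) mod 24)] = a[5] = 1.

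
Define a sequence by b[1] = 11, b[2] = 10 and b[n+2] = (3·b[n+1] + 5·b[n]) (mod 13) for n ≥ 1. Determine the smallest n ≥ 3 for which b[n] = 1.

Listing terms: b[1] = 11, b[2] = 10, b[3] = 7, b[4] = 6, b[5] = 1, b[6] = 7, b[7] = 0, b[8] = 9, b[9] = 1, b[10] = 9, b[11] = 6, b[12] = 11, b[13] = 11, b[14] = 10.
Since (b[13], b[14]) = (b[1], b[2]) = (11, 10) (two consecutive terms determine the rest), the sequence is periodic with period 12.
The value 1 first appears (with n ≥ 3) at b[5].

5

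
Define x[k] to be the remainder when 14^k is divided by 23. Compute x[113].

7

x[1] = 14,  x[2] = 12,  x[3] = 7,  x[4] = 6,  x[5] = 15,  x[6] = 3,  x[7] = 19,  x[8] = 13,  x[9] = 21,  x[10] = 18,  x[11] = 22,  x[12] = 9,  x[13] = 11,  x[14] = 16,  x[15] = 17,  x[16] = 8,  x[17] = 20,  x[18] = 4,  x[19] = 10,  x[20] = 2,  x[21] = 5,  x[22] = 1,  x[23] = 14.
The sequence repeats with period 22.
(113 - 1) mod 22 = 2, so x[113] = x[3] = 7.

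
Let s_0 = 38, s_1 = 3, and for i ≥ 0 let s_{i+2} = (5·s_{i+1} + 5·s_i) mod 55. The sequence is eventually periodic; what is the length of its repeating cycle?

10

Listing terms: s_0 = 38; s_1 = 3; s_2 = 40; s_3 = 50; s_4 = 10; s_5 = 25; s_6 = 10; s_7 = 10; s_8 = 45; s_9 = 0; s_{10} = 5; s_{11} = 25; s_{12} = 40; s_{13} = 50.
Since (s_{12}, s_{13}) = (s_2, s_3) = (40, 50) (two consecutive terms determine the rest), the sequence is eventually periodic: after a pre-period of length 2 it cycles with period 10.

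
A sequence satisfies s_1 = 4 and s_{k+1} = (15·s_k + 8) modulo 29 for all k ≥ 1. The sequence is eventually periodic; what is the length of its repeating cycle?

We have s_1 = 4; s_2 = 10; s_3 = 13; s_4 = 0; s_5 = 8; s_6 = 12; s_7 = 14; s_8 = 15; s_9 = 1; s_{10} = 23; s_{11} = 5; s_{12} = 25; s_{13} = 6; s_{14} = 11; s_{15} = 28; s_{16} = 22; s_{17} = 19; s_{18} = 3; s_{19} = 24; s_{20} = 20; s_{21} = 18; s_{22} = 17; s_{23} = 2; s_{24} = 9; s_{25} = 27; s_{26} = 7; s_{27} = 26; s_{28} = 21; s_{29} = 4.
Since s_{29} = s_1 = 4, the sequence is periodic with period 28.

28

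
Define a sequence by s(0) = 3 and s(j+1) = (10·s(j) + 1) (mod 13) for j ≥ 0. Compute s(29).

s(0) = 3,  s(1) = 5,  s(2) = 12,  s(3) = 4,  s(4) = 2,  s(5) = 8,  s(6) = 3.
The sequence repeats with period 6.
So s(29) = s(0 + ((29-0) mod 6)) = s(5) = 8.

8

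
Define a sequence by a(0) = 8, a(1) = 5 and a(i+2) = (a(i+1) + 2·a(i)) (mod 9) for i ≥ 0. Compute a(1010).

Computing terms: a(0) = 8, a(1) = 5, a(2) = 3, a(3) = 4, a(4) = 1, a(5) = 0, a(6) = 2, a(7) = 2, a(8) = 6, a(9) = 1, a(10) = 4, a(11) = 6, a(12) = 5, a(13) = 8, a(14) = 0, a(15) = 7, a(16) = 7, a(17) = 3, a(18) = 8, a(19) = 5.
Since (a(18), a(19)) = (a(0), a(1)) = (8, 5) (two consecutive terms determine the rest), the sequence is periodic with period 18.
So a(1010) = a(0 + ((1010-0) mod 18)) = a(2) = 3.

3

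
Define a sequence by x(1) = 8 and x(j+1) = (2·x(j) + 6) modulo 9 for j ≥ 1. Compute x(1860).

Computing terms: x(1) = 8, x(2) = 4, x(3) = 5, x(4) = 7, x(5) = 2, x(6) = 1, x(7) = 8.
Since x(7) = x(1) = 8, the sequence is periodic with period 6.
So x(1860) = x(1 + ((1860-1) mod 6)) = x(6) = 1.

1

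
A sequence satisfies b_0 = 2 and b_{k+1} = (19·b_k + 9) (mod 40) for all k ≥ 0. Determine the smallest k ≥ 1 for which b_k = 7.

Listing terms: b_0 = 2; b_1 = 7; b_2 = 22; b_3 = 27; b_4 = 2.
The sequence repeats with period 4.
The value 7 first appears (with k ≥ 1) at b_1.

1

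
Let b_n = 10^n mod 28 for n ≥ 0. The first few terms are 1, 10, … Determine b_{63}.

We have b_0 = 1,  b_1 = 10,  b_2 = 16,  b_3 = 20,  b_4 = 4,  b_5 = 12,  b_6 = 8,  b_7 = 24,  b_8 = 16.
Since b_8 = b_2 = 16, the sequence is eventually periodic: after a pre-period of length 2 it cycles with period 6.
For n ≥ 2, b_n depends only on (n - 2) mod 6. (63 - 2) mod 6 = 1, so b_{63} = b_3 = 20.

20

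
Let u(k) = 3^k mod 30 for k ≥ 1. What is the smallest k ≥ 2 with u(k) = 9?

We have u(1) = 3, u(2) = 9, u(3) = 27, u(4) = 21, u(5) = 3.
The sequence repeats with period 4.
The value 9 first appears (with k ≥ 2) at u(2).

2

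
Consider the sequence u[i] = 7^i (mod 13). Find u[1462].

We have u[1] = 7, u[2] = 10, u[3] = 5, u[4] = 9, u[5] = 11, u[6] = 12, u[7] = 6, u[8] = 3, u[9] = 8, u[10] = 4, u[11] = 2, u[12] = 1, u[13] = 7.
Since u[13] = u[1] = 7, the sequence is periodic with period 12.
(1462 - 1) mod 12 = 9, so u[1462] = u[10] = 4.

4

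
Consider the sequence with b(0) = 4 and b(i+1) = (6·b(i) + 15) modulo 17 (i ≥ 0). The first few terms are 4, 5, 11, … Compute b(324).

8

We have b(0) = 4, b(1) = 5, b(2) = 11, b(3) = 13, b(4) = 8, b(5) = 12, b(6) = 2, b(7) = 10, b(8) = 7, b(9) = 6, b(10) = 0, b(11) = 15, b(12) = 3, b(13) = 16, b(14) = 9, b(15) = 1, b(16) = 4.
Since b(16) = b(0) = 4, the sequence is periodic with period 16.
So b(324) = b(0 + ((324-0) mod 16)) = b(4) = 8.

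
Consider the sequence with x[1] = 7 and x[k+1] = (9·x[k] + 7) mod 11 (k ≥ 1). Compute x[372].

Listing terms: x[1] = 7; x[2] = 4; x[3] = 10; x[4] = 9; x[5] = 0; x[6] = 7.
Since x[6] = x[1] = 7, the sequence is periodic with period 5.
So x[372] = x[1 + ((372-1) mod 5)] = x[2] = 4.

4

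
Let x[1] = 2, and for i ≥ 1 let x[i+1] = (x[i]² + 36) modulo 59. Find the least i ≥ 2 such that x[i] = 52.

7

x[1] = 2,  x[2] = 40,  x[3] = 43,  x[4] = 56,  x[5] = 45,  x[6] = 55,  x[7] = 52,  x[8] = 26,  x[9] = 4,  x[10] = 52.
Since x[10] = x[7] = 52, the sequence is eventually periodic: after a pre-period of length 6 it cycles with period 3.
The value 52 first appears (with i ≥ 2) at x[7].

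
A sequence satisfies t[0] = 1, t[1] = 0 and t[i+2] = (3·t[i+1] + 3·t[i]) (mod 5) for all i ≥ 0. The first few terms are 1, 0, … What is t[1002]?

3

Listing terms: t[0] = 1; t[1] = 0; t[2] = 3; t[3] = 4; t[4] = 1; t[5] = 0.
The sequence repeats with period 4.
(1002 - 0) mod 4 = 2, so t[1002] = t[2] = 3.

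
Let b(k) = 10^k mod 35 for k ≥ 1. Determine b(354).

b(1) = 10; b(2) = 30; b(3) = 20; b(4) = 25; b(5) = 5; b(6) = 15; b(7) = 10.
The sequence repeats with period 6.
(354 - 1) mod 6 = 5, so b(354) = b(6) = 15.

15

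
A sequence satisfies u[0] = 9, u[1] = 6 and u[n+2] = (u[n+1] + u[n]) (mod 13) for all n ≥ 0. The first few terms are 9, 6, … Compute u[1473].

5

Computing terms: u[0] = 9,  u[1] = 6,  u[2] = 2,  u[3] = 8,  u[4] = 10,  u[5] = 5,  u[6] = 2,  u[7] = 7,  u[8] = 9,  u[9] = 3,  u[10] = 12,  u[11] = 2,  u[12] = 1,  u[13] = 3,  u[14] = 4,  u[15] = 7,  u[16] = 11,  u[17] = 5,  u[18] = 3,  u[19] = 8,  u[20] = 11,  u[21] = 6,  u[22] = 4,  u[23] = 10,  u[24] = 1,  u[25] = 11,  u[26] = 12,  u[27] = 10,  u[28] = 9,  u[29] = 6.
Since (u[28], u[29]) = (u[0], u[1]) = (9, 6) (two consecutive terms determine the rest), the sequence is periodic with period 28.
(1473 - 0) mod 28 = 17, so u[1473] = u[17] = 5.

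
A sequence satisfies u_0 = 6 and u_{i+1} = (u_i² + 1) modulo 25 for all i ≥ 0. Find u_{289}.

Listing terms: u_0 = 6, u_1 = 12, u_2 = 20, u_3 = 1, u_4 = 2, u_5 = 5, u_6 = 1.
Since u_6 = u_3 = 1, the sequence is eventually periodic: after a pre-period of length 3 it cycles with period 3.
For i ≥ 3, u_i depends only on (i - 3) mod 3. (289 - 3) mod 3 = 1, so u_{289} = u_4 = 2.

2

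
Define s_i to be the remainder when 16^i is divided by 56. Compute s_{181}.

16

We have s_1 = 16, s_2 = 32, s_3 = 8, s_4 = 16.
Since s_4 = s_1 = 16, the sequence is periodic with period 3.
So s_{181} = s_{1 + ((181-1) mod 3)} = s_1 = 16.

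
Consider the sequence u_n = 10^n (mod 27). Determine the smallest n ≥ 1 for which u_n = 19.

We have u_0 = 1,  u_1 = 10,  u_2 = 19,  u_3 = 1.
The sequence repeats with period 3.
The value 19 first appears (with n ≥ 1) at u_2.

2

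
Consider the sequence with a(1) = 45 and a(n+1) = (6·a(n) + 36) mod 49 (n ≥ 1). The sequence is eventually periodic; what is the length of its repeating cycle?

14

Computing terms: a(1) = 45; a(2) = 12; a(3) = 10; a(4) = 47; a(5) = 24; a(6) = 33; a(7) = 38; a(8) = 19; a(9) = 3; a(10) = 5; a(11) = 17; a(12) = 40; a(13) = 31; a(14) = 26; a(15) = 45.
Since a(15) = a(1) = 45, the sequence is periodic with period 14.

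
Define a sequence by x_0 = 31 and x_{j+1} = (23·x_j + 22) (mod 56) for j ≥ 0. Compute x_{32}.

Computing terms: x_0 = 31, x_1 = 7, x_2 = 15, x_3 = 31.
The sequence repeats with period 3.
So x_{32} = x_{0 + ((32-0) mod 3)} = x_2 = 15.

15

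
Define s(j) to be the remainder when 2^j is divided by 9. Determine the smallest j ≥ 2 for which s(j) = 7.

We have s(1) = 2,  s(2) = 4,  s(3) = 8,  s(4) = 7,  s(5) = 5,  s(6) = 1,  s(7) = 2.
The sequence repeats with period 6.
The value 7 first appears (with j ≥ 2) at s(4).

4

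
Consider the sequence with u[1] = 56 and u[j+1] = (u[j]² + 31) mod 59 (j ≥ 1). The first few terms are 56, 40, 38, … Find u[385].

Computing terms: u[1] = 56; u[2] = 40; u[3] = 38; u[4] = 0; u[5] = 31; u[6] = 48; u[7] = 34; u[8] = 7; u[9] = 21; u[10] = 0.
Since u[10] = u[4] = 0, the sequence is eventually periodic: after a pre-period of length 3 it cycles with period 6.
For j ≥ 4, u[j] depends only on (j - 4) mod 6. (385 - 4) mod 6 = 3, so u[385] = u[7] = 34.

34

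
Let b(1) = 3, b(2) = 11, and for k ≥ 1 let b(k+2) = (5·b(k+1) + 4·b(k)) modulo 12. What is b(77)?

b(1) = 3; b(2) = 11; b(3) = 7; b(4) = 7; b(5) = 3; b(6) = 7; b(7) = 11; b(8) = 11; b(9) = 3; b(10) = 11.
Since (b(9), b(10)) = (b(1), b(2)) = (3, 11) (two consecutive terms determine the rest), the sequence is periodic with period 8.
(77 - 1) mod 8 = 4, so b(77) = b(5) = 3.

3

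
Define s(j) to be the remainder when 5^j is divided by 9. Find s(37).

Computing terms: s(1) = 5, s(2) = 7, s(3) = 8, s(4) = 4, s(5) = 2, s(6) = 1, s(7) = 5.
Since s(7) = s(1) = 5, the sequence is periodic with period 6.
So s(37) = s(1 + ((37-1) mod 6)) = s(1) = 5.

5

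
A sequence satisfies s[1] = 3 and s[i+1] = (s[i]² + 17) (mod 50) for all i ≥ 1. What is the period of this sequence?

We have s[1] = 3, s[2] = 26, s[3] = 43, s[4] = 16, s[5] = 23, s[6] = 46, s[7] = 33, s[8] = 6, s[9] = 3.
Since s[9] = s[1] = 3, the sequence is periodic with period 8.

8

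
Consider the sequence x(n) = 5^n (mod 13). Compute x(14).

Listing terms: x(1) = 5, x(2) = 12, x(3) = 8, x(4) = 1, x(5) = 5.
The sequence repeats with period 4.
(14 - 1) mod 4 = 1, so x(14) = x(2) = 12.

12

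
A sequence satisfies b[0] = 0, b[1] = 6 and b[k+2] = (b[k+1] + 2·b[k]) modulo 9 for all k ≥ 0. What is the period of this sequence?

We have b[0] = 0,  b[1] = 6,  b[2] = 6,  b[3] = 0,  b[4] = 3,  b[5] = 3,  b[6] = 0,  b[7] = 6.
Since (b[6], b[7]) = (b[0], b[1]) = (0, 6) (two consecutive terms determine the rest), the sequence is periodic with period 6.

6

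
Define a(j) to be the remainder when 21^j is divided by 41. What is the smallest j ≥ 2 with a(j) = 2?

19

Listing terms: a(1) = 21,  a(2) = 31,  a(3) = 36,  a(4) = 18,  a(5) = 9,  a(6) = 25,  a(7) = 33,  a(8) = 37,  a(9) = 39,  a(10) = 40,  a(11) = 20,  a(12) = 10,  a(13) = 5,  a(14) = 23,  a(15) = 32,  a(16) = 16,  a(17) = 8,  a(18) = 4,  a(19) = 2,  a(20) = 1,  a(21) = 21.
The sequence repeats with period 20.
The value 2 first appears (with j ≥ 2) at a(19).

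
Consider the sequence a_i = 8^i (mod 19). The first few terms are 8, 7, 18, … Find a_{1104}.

1

Computing terms: a_1 = 8,  a_2 = 7,  a_3 = 18,  a_4 = 11,  a_5 = 12,  a_6 = 1,  a_7 = 8.
Since a_7 = a_1 = 8, the sequence is periodic with period 6.
(1104 - 1) mod 6 = 5, so a_{1104} = a_6 = 1.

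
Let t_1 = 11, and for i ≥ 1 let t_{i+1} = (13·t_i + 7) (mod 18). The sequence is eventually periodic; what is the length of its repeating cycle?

We have t_1 = 11,  t_2 = 6,  t_3 = 13,  t_4 = 14,  t_5 = 9,  t_6 = 16,  t_7 = 17,  t_8 = 12,  t_9 = 1,  t_{10} = 2,  t_{11} = 15,  t_{12} = 4,  t_{13} = 5,  t_{14} = 0,  t_{15} = 7,  t_{16} = 8,  t_{17} = 3,  t_{18} = 10,  t_{19} = 11.
The sequence repeats with period 18.

18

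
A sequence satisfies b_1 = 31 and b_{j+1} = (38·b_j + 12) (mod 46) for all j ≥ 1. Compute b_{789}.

20

Computing terms: b_1 = 31,  b_2 = 40,  b_3 = 14,  b_4 = 38,  b_5 = 30,  b_6 = 2,  b_7 = 42,  b_8 = 44,  b_9 = 28,  b_{10} = 18,  b_{11} = 6,  b_{12} = 10,  b_{13} = 24,  b_{14} = 4,  b_{15} = 26,  b_{16} = 34,  b_{17} = 16,  b_{18} = 22,  b_{19} = 20,  b_{20} = 36,  b_{21} = 0,  b_{22} = 12,  b_{23} = 8,  b_{24} = 40.
Since b_{24} = b_2 = 40, the sequence is eventually periodic: after a pre-period of length 1 it cycles with period 22.
For j ≥ 2, b_j depends only on (j - 2) mod 22. (789 - 2) mod 22 = 17, so b_{789} = b_{19} = 20.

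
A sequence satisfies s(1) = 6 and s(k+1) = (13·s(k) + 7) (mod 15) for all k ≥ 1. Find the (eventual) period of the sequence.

12

Computing terms: s(1) = 6,  s(2) = 10,  s(3) = 2,  s(4) = 3,  s(5) = 1,  s(6) = 5,  s(7) = 12,  s(8) = 13,  s(9) = 11,  s(10) = 0,  s(11) = 7,  s(12) = 8,  s(13) = 6.
Since s(13) = s(1) = 6, the sequence is periodic with period 12.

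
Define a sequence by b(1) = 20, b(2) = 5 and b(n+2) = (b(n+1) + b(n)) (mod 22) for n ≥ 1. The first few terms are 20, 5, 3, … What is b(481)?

Computing terms: b(1) = 20; b(2) = 5; b(3) = 3; b(4) = 8; b(5) = 11; b(6) = 19; b(7) = 8; b(8) = 5; b(9) = 13; b(10) = 18; b(11) = 9; b(12) = 5; b(13) = 14; b(14) = 19; b(15) = 11; b(16) = 8; b(17) = 19; b(18) = 5; b(19) = 2; b(20) = 7; b(21) = 9; b(22) = 16; b(23) = 3; b(24) = 19; b(25) = 0; b(26) = 19; b(27) = 19; b(28) = 16; b(29) = 13; b(30) = 7; b(31) = 20; b(32) = 5.
The sequence repeats with period 30.
(481 - 1) mod 30 = 0, so b(481) = b(1) = 20.

20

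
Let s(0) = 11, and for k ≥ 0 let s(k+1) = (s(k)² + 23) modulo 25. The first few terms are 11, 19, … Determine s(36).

s(0) = 11,  s(1) = 19,  s(2) = 9,  s(3) = 4,  s(4) = 14,  s(5) = 19.
Since s(5) = s(1) = 19, the sequence is eventually periodic: after a pre-period of length 1 it cycles with period 4.
For k ≥ 1, s(k) depends only on (k - 1) mod 4. (36 - 1) mod 4 = 3, so s(36) = s(4) = 14.

14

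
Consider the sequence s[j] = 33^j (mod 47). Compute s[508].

Computing terms: s[0] = 1, s[1] = 33, s[2] = 8, s[3] = 29, s[4] = 17, s[5] = 44, s[6] = 42, s[7] = 23, s[8] = 7, s[9] = 43, s[10] = 9, s[11] = 15, s[12] = 25, s[13] = 26, s[14] = 12, s[15] = 20, s[16] = 2, s[17] = 19, s[18] = 16, s[19] = 11, s[20] = 34, s[21] = 41, s[22] = 37, s[23] = 46, s[24] = 14, s[25] = 39, s[26] = 18, s[27] = 30, s[28] = 3, s[29] = 5, s[30] = 24, s[31] = 40, s[32] = 4, s[33] = 38, s[34] = 32, s[35] = 22, s[36] = 21, s[37] = 35, s[38] = 27, s[39] = 45, s[40] = 28, s[41] = 31, s[42] = 36, s[43] = 13, s[44] = 6, s[45] = 10, s[46] = 1.
Since s[46] = s[0] = 1, the sequence is periodic with period 46.
So s[508] = s[0 + ((508-0) mod 46)] = s[2] = 8.

8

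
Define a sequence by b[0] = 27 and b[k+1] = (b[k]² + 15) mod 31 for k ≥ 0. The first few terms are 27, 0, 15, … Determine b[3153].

Computing terms: b[0] = 27,  b[1] = 0,  b[2] = 15,  b[3] = 23,  b[4] = 17,  b[5] = 25,  b[6] = 20,  b[7] = 12,  b[8] = 4,  b[9] = 0.
Since b[9] = b[1] = 0, the sequence is eventually periodic: after a pre-period of length 1 it cycles with period 8.
For k ≥ 1, b[k] depends only on (k - 1) mod 8. (3153 - 1) mod 8 = 0, so b[3153] = b[1] = 0.

0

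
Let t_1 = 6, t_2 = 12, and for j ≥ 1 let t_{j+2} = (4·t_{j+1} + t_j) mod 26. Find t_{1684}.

We have t_1 = 6; t_2 = 12; t_3 = 2; t_4 = 20; t_5 = 4; t_6 = 10; t_7 = 18; t_8 = 4; t_9 = 8; t_{10} = 10; t_{11} = 22; t_{12} = 20; t_{13} = 24; t_{14} = 12; t_{15} = 20; t_{16} = 14; t_{17} = 24; t_{18} = 6; t_{19} = 22; t_{20} = 16; t_{21} = 8; t_{22} = 22; t_{23} = 18; t_{24} = 16; t_{25} = 4; t_{26} = 6; t_{27} = 2; t_{28} = 14; t_{29} = 6; t_{30} = 12.
The sequence repeats with period 28.
So t_{1684} = t_{1 + ((1684-1) mod 28)} = t_4 = 20.

20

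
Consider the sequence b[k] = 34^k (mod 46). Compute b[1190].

Computing terms: b[0] = 1,  b[1] = 34,  b[2] = 6,  b[3] = 20,  b[4] = 36,  b[5] = 28,  b[6] = 32,  b[7] = 30,  b[8] = 8,  b[9] = 42,  b[10] = 2,  b[11] = 22,  b[12] = 12,  b[13] = 40,  b[14] = 26,  b[15] = 10,  b[16] = 18,  b[17] = 14,  b[18] = 16,  b[19] = 38,  b[20] = 4,  b[21] = 44,  b[22] = 24,  b[23] = 34.
Since b[23] = b[1] = 34, the sequence is eventually periodic: after a pre-period of length 1 it cycles with period 22.
For k ≥ 1, b[k] depends only on (k - 1) mod 22. (1190 - 1) mod 22 = 1, so b[1190] = b[2] = 6.

6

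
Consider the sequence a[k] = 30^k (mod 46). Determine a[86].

8

a[1] = 30; a[2] = 26; a[3] = 44; a[4] = 32; a[5] = 40; a[6] = 4; a[7] = 28; a[8] = 12; a[9] = 38; a[10] = 36; a[11] = 22; a[12] = 16; a[13] = 20; a[14] = 2; a[15] = 14; a[16] = 6; a[17] = 42; a[18] = 18; a[19] = 34; a[20] = 8; a[21] = 10; a[22] = 24; a[23] = 30.
The sequence repeats with period 22.
So a[86] = a[1 + ((86-1) mod 22)] = a[20] = 8.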